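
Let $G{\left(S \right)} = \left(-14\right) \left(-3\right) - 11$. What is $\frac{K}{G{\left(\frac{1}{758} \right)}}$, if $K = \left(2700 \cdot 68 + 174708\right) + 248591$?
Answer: $\frac{606899}{31} \approx 19577.0$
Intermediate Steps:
$G{\left(S \right)} = 31$ ($G{\left(S \right)} = 42 - 11 = 31$)
$K = 606899$ ($K = \left(183600 + 174708\right) + 248591 = 358308 + 248591 = 606899$)
$\frac{K}{G{\left(\frac{1}{758} \right)}} = \frac{606899}{31}$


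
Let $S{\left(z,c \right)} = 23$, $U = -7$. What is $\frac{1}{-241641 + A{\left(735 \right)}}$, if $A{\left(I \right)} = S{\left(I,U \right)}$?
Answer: $- \frac{1}{241618} \approx -4.1388 \cdot 10^{-6}$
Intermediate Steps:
$A{\left(I \right)} = 23$
$\frac{1}{-241641 + A{\left(735 \right)}} = \frac{1}{-241641 + 23} = \frac{1}{-241618} = - \frac{1}{241618}$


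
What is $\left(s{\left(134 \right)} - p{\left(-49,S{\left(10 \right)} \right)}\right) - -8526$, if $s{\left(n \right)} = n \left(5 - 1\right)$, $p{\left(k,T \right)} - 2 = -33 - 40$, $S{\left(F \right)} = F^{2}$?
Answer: $9133$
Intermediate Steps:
$p{\left(k,T \right)} = -71$ ($p{\left(k,T \right)} = 2 - 73 = -71$)
$s{\left(n \right)} = 4 n$ ($s{\left(n \right)} = n 4 = 4 n$)
$\left(s{\left(134 \right)} - p{\left(-49,S{\left(10 \right)} \right)}\right) - -8526 = \left(4 \cdot 134 - -71\right) - -8526 = \left(536 + 71\right) + 8526 = 607 + 8526 = 9133$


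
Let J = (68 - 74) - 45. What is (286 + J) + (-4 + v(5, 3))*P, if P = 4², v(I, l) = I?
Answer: 251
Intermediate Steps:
J = -51 (J = -6 - 45 = -51)
P = 16
(286 + J) + (-4 + v(5, 3))*P = (286 - 51) + (-4 + 5)*16 = 235 + 1*16 = 235 + 16 = 251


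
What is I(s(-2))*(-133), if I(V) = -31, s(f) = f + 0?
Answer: 4123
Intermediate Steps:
s(f) = f
I(s(-2))*(-133) = -31*(-133) = 4123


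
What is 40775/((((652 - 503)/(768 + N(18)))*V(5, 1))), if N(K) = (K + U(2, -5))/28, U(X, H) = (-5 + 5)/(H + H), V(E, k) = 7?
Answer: 62682825/2086 ≈ 30049.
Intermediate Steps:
U(X, H) = 0 (U(X, H) = 0/((2*H)) = 0*(1/(2*H)) = 0)
N(K) = K/28 (N(K) = (K + 0)/28 = K/28)
40775/((((652 - 503)/(768 + N(18)))*V(5, 1))) = 40775/((((652 - 503)/(768 + (1/28)*18))*7)) = 40775/(((149/(768 + 9/14))*7)) = 40775/(((149/(10761/14))*7)) = 40775/(((149*(14/10761))*7)) = 40775/(((2086/10761)*7)) = 40775/(14602/10761) = 40775*(10761/14602) = 62682825/2086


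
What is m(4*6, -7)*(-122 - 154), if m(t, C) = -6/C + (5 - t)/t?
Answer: -253/14 ≈ -18.071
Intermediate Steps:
m(t, C) = -6/C + (5 - t)/t
m(4*6, -7)*(-122 - 154) = (-1 - 6/(-7) + 5/((4*6)))*(-122 - 154) = (-1 - 6*(-⅐) + 5/24)*(-276) = (-1 + 6/7 + 5*(1/24))*(-276) = (-1 + 6/7 + 5/24)*(-276) = (11/168)*(-276) = -253/14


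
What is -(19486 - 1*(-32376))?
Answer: -51862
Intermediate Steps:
-(19486 - 1*(-32376)) = -(19486 + 32376) = -1*51862 = -51862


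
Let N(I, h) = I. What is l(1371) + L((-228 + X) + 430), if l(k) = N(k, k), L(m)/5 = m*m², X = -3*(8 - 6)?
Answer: 37649051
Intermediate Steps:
X = -6 (X = -3*2 = -6)
L(m) = 5*m³ (L(m) = 5*(m*m²) = 5*m³)
l(k) = k
l(1371) + L((-228 + X) + 430) = 1371 + 5*((-228 - 6) + 430)³ = 1371 + 5*(-234 + 430)³ = 1371 + 5*196³ = 1371 + 5*7529536 = 1371 + 37647680 = 37649051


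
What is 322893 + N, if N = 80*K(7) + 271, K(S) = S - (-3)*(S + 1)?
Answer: 325644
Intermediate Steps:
K(S) = 3 + 4*S (K(S) = S - (-3)*(1 + S) = S - (-3 - 3*S) = S + (3 + 3*S) = 3 + 4*S)
N = 2751 (N = 80*(3 + 4*7) + 271 = 80*(3 + 28) + 271 = 80*31 + 271 = 2480 + 271 = 2751)
322893 + N = 322893 + 2751 = 325644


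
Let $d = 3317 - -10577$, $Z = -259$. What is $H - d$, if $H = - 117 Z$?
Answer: $16409$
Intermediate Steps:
$d = 13894$ ($d = 3317 + 10577 = 13894$)
$H = 30303$ ($H = \left(-117\right) \left(-259\right) = 30303$)
$H - d = 30303 - 13894 = 16409$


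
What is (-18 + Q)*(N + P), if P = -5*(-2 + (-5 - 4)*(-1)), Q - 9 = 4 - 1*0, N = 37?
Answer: -10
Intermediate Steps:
Q = 13 (Q = 9 + (4 - 1*0) = 9 + (4 + 0) = 9 + 4 = 13)
P = -35 (P = -5*(-2 - 9*(-1)) = -5*(-2 + 9) = -5*7 = -35)
(-18 + Q)*(N + P) = (-18 + 13)*(37 - 35) = -5*2 = -10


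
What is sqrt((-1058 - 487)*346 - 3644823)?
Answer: 3*I*sqrt(464377) ≈ 2044.4*I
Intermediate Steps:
sqrt((-1058 - 487)*346 - 3644823) = sqrt(-1545*346 - 3644823) = sqrt(-534570 - 3644823) = sqrt(-4179393) = 3*I*sqrt(464377)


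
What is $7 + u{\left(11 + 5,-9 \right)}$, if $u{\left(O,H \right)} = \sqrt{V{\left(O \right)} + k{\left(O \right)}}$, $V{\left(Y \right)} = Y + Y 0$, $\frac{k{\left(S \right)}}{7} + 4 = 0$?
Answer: $7 + 2 i \sqrt{3} \approx 7.0 + 3.4641 i$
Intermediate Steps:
$k{\left(S \right)} = -28$ ($k{\left(S \right)} = -28 + 7 \cdot 0 = -28 + 0 = -28$)
$V{\left(Y \right)} = Y$ ($V{\left(Y \right)} = Y + 0 = Y$)
$u{\left(O,H \right)} = \sqrt{-28 + O}$ ($u{\left(O,H \right)} = \sqrt{O - 28} = \sqrt{-28 + O}$)
$7 + u{\left(11 + 5,-9 \right)} = 7 + \sqrt{-28 + \left(11 + 5\right)} = 7 + \sqrt{-28 + 16} = 7 + \sqrt{-12} = 7 + 2 i \sqrt{3}$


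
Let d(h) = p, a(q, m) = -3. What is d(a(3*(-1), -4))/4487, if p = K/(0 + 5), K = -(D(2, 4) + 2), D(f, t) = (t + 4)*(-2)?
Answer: 2/3205 ≈ 0.00062403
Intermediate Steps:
D(f, t) = -8 - 2*t (D(f, t) = (4 + t)*(-2) = -8 - 2*t)
K = 14 (K = -((-8 - 2*4) + 2) = -((-8 - 8) + 2) = -(-16 + 2) = -1*(-14) = 14)
p = 14/5 (p = 14/(0 + 5) = 14/5 ≈ 2.8000)
d(h) = 14/5
d(a(3*(-1), -4))/4487 = (14/5)/4487 = (14/5)*(1/4487) = 2/3205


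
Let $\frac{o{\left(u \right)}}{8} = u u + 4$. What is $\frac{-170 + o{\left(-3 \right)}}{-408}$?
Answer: $\frac{11}{68} \approx 0.16176$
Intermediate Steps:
$o{\left(u \right)} = 32 + 8 u^{2}$ ($o{\left(u \right)} = 8 \left(u u + 4\right) = 8 \left(u^{2} + 4\right) = 8 \left(4 + u^{2}\right) = 32 + 8 u^{2}$)
$\frac{-170 + o{\left(-3 \right)}}{-408} = \frac{-170 + \left(32 + 8 \left(-3\right)^{2}\right)}{-408} = - \frac{-170 + \left(32 + 8 \cdot 9\right)}{408} = - \frac{-170 + \left(32 + 72\right)}{408} = - \frac{-170 + 104}{408} = \left(- \frac{1}{408}\right) \left(-66\right) = \frac{11}{68}$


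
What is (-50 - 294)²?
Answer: 118336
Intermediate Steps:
(-50 - 294)² = (-344)² = 118336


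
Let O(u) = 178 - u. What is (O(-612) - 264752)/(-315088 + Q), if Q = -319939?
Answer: 263962/635027 ≈ 0.41567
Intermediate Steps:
(O(-612) - 264752)/(-315088 + Q) = ((178 - 1*(-612)) - 264752)/(-315088 - 319939) = ((178 + 612) - 264752)/(-635027) = (790 - 264752)*(-1/635027) = -263962*(-1/635027) = 263962/635027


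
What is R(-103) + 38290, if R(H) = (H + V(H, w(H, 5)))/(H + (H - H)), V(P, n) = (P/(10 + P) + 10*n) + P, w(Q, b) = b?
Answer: 366794315/9579 ≈ 38292.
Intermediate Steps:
V(P, n) = P + 10*n + P/(10 + P) (V(P, n) = (P/(10 + P) + 10*n) + P = (10*n + P/(10 + P)) + P = P + 10*n + P/(10 + P))
R(H) = (H + (500 + H**2 + 61*H)/(10 + H))/H (R(H) = (H + (H**2 + 11*H + 100*5 + 10*H*5)/(10 + H))/(H + (H - H)) = (H + (H**2 + 11*H + 500 + 50*H)/(10 + H))/(H + 0) = (H + (500 + H**2 + 61*H)/(10 + H))/H)
R(-103) + 38290 = (500 + 2*(-103)**2 + 71*(-103))/((-103)*(10 - 103)) + 38290 = -1/103*(500 + 2*10609 - 7313)/(-93) + 38290 = -1/103*(-1/93)*(500 + 21218 - 7313) + 38290 = -1/103*(-1/93)*14405 + 38290 = 14405/9579 + 38290 = 366794315/9579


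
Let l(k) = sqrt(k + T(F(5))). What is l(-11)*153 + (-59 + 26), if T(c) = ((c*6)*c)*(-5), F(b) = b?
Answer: -33 + 153*I*sqrt(761) ≈ -33.0 + 4220.7*I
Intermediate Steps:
T(c) = -30*c**2 (T(c) = ((6*c)*c)*(-5) = (6*c**2)*(-5) = -30*c**2)
l(k) = sqrt(-750 + k) (l(k) = sqrt(k - 30*5**2) = sqrt(k - 30*25) = sqrt(k - 750) = sqrt(-750 + k))
l(-11)*153 + (-59 + 26) = sqrt(-750 - 11)*153 + (-59 + 26) = sqrt(-761)*153 - 33 = (I*sqrt(761))*153 - 33 = 153*I*sqrt(761) - 33 = -33 + 153*I*sqrt(761)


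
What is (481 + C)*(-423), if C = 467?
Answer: -401004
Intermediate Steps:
(481 + C)*(-423) = (481 + 467)*(-423) = 948*(-423) = -401004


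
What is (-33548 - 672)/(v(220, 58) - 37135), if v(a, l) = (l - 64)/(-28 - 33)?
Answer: 2087420/2265229 ≈ 0.92150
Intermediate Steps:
v(a, l) = 64/61 - l/61 (v(a, l) = (-64 + l)/(-61) = (-64 + l)*(-1/61) = 64/61 - l/61)
(-33548 - 672)/(v(220, 58) - 37135) = (-33548 - 672)/((64/61 - 1/61*58) - 37135) = -34220/((64/61 - 58/61) - 37135) = -34220/(6/61 - 37135) = -34220/(-2265229/61) = -34220*(-61/2265229) = 2087420/2265229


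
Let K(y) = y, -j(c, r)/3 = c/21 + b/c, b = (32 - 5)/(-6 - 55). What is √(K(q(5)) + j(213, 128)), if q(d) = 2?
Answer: 4*I*√1632722035/30317 ≈ 5.3313*I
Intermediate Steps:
b = -27/61 (b = 27/(-61) = 27*(-1/61) = -27/61 ≈ -0.44262)
j(c, r) = -c/7 + 81/(61*c) (j(c, r) = -3*(c/21 - 27/(61*c)) = -3*(-27/(61*c) + c/21) = -c/7 + 81/(61*c))
√(K(q(5)) + j(213, 128)) = √(2 + (-⅐*213 + (81/61)/213)) = √(2 + (-213/7 + (81/61)*(1/213))) = √(2 + (-213/7 + 27/4331)) = √(2 - 922314/30317) = √(-861680/30317) = 4*I*√1632722035/30317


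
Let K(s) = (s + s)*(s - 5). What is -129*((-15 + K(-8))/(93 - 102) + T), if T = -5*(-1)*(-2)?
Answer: 12169/3 ≈ 4056.3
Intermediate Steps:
K(s) = 2*s*(-5 + s) (K(s) = (2*s)*(-5 + s) = 2*s*(-5 + s))
T = -10 (T = 5*(-2) = -10)
-129*((-15 + K(-8))/(93 - 102) + T) = -129*((-15 + 2*(-8)*(-5 - 8))/(93 - 102) - 10) = -129*((-15 + 2*(-8)*(-13))/(-9) - 10) = -129*((-15 + 208)*(-⅑) - 10) = -129*(193*(-⅑) - 10) = -129*(-193/9 - 10) = -129*(-283/9) = 12169/3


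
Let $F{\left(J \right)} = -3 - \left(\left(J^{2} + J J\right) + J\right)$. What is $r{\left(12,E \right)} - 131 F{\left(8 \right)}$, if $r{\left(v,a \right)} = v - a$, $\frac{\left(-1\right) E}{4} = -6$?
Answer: $18197$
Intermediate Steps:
$E = 24$ ($E = \left(-4\right) \left(-6\right) = 24$)
$F{\left(J \right)} = -3 - J - 2 J^{2}$ ($F{\left(J \right)} = -3 - \left(\left(J^{2} + J^{2}\right) + J\right) = -3 - \left(2 J^{2} + J\right) = -3 - \left(J + 2 J^{2}\right) = -3 - J - 2 J^{2}$)
$r{\left(12,E \right)} - 131 F{\left(8 \right)} = \left(12 - 24\right) - 131 \left(-3 - 8 - 2 \cdot 8^{2}\right) = \left(12 - 24\right) - 131 \left(-3 - 8 - 128\right) = -12 - 131 \left(-3 - 8 - 128\right) = -12 - -18209 = -12 + 18209 = 18197$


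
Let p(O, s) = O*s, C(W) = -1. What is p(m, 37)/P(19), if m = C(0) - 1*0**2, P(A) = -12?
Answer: 37/12 ≈ 3.0833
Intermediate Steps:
m = -1 (m = -1 - 1*0**2 = -1 - 1*0 = -1 + 0 = -1)
p(m, 37)/P(19) = -1*37/(-12) = -37*(-1/12) = 37/12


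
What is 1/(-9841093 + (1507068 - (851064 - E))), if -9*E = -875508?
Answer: -3/27263431 ≈ -1.1004e-7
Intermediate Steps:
E = 291836/3 (E = -⅑*(-875508) = 291836/3 ≈ 97279.)
1/(-9841093 + (1507068 - (851064 - E))) = 1/(-9841093 + (1507068 - (851064 - 1*291836/3))) = 1/(-9841093 + (1507068 - (851064 - 291836/3))) = 1/(-9841093 + (1507068 - 1*2261356/3)) = 1/(-9841093 + (1507068 - 2261356/3)) = 1/(-9841093 + 2259848/3) = 1/(-27263431/3) = -3/27263431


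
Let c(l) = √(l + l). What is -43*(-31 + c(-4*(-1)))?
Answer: 1333 - 86*√2 ≈ 1211.4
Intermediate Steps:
c(l) = √2*√l (c(l) = √(2*l) = √2*√l)
-43*(-31 + c(-4*(-1))) = -43*(-31 + √2*√(-4*(-1))) = -43*(-31 + √2*√4) = -43*(-31 + √2*2) = -43*(-31 + 2*√2) = 1333 - 86*√2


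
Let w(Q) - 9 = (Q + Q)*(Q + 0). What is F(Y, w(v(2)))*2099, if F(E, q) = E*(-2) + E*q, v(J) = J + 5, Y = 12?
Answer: 2644740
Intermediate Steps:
v(J) = 5 + J
w(Q) = 9 + 2*Q² (w(Q) = 9 + (Q + Q)*(Q + 0) = 9 + (2*Q)*Q = 9 + 2*Q²)
F(E, q) = -2*E + E*q
F(Y, w(v(2)))*2099 = (12*(-2 + (9 + 2*(5 + 2)²)))*2099 = (12*(-2 + (9 + 2*7²)))*2099 = (12*(-2 + (9 + 2*49)))*2099 = (12*(-2 + (9 + 98)))*2099 = (12*(-2 + 107))*2099 = (12*105)*2099 = 1260*2099 = 2644740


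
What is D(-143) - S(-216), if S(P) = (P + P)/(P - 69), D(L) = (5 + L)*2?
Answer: -26364/95 ≈ -277.52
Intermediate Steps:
D(L) = 10 + 2*L
S(P) = 2*P/(-69 + P) (S(P) = (2*P)/(-69 + P) = 2*P/(-69 + P))
D(-143) - S(-216) = (10 + 2*(-143)) - 2*(-216)/(-69 - 216) = (10 - 286) - 2*(-216)/(-285) = -276 - 2*(-216)*(-1)/285 = -276 - 1*144/95 = -276 - 144/95 = -26364/95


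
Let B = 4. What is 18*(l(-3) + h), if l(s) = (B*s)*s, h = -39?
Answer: -54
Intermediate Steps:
l(s) = 4*s² (l(s) = (4*s)*s = 4*s²)
18*(l(-3) + h) = 18*(4*(-3)² - 39) = 18*(4*9 - 39) = 18*(36 - 39) = 18*(-3) = -54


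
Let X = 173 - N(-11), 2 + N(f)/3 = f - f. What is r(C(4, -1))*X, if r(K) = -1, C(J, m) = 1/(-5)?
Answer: -179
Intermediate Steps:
C(J, m) = -⅕
N(f) = -6 (N(f) = -6 + 3*(f - f) = -6 + 3*0 = -6 + 0 = -6)
X = 179 (X = 173 - 1*(-6) = 173 + 6 = 179)
r(C(4, -1))*X = -1*179 = -179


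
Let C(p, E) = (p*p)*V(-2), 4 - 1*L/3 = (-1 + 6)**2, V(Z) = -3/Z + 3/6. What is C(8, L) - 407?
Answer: -279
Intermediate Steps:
V(Z) = 1/2 - 3/Z (V(Z) = -3/Z + 3*(1/6) = -3/Z + 1/2 = 1/2 - 3/Z)
L = -63 (L = 12 - 3*(-1 + 6)**2 = 12 - 3*5**2 = 12 - 3*25 = 12 - 75 = -63)
C(p, E) = 2*p**2 (C(p, E) = (p*p)*((1/2)*(-6 - 2)/(-2)) = p**2*((1/2)*(-1/2)*(-8)) = p**2*2 = 2*p**2)
C(8, L) - 407 = 2*8**2 - 407 = 2*64 - 407 = 128 - 407 = -279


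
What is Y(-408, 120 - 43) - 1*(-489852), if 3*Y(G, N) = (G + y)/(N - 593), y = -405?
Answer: 252763903/516 ≈ 4.8985e+5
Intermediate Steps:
Y(G, N) = (-405 + G)/(3*(-593 + N)) (Y(G, N) = ((G - 405)/(N - 593))/3 = ((-405 + G)/(-593 + N))/3 = (-405 + G)/(3*(-593 + N)))
Y(-408, 120 - 43) - 1*(-489852) = (-405 - 408)/(3*(-593 + (120 - 43))) - 1*(-489852) = (⅓)*(-813)/(-593 + 77) + 489852 = (⅓)*(-813)/(-516) + 489852 = (⅓)*(-1/516)*(-813) + 489852 = 271/516 + 489852 = 252763903/516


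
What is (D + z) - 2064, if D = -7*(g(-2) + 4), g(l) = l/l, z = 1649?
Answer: -450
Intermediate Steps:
g(l) = 1
D = -35 (D = -7*(1 + 4) = -7*5 = -35)
(D + z) - 2064 = (-35 + 1649) - 2064 = 1614 - 2064 = -450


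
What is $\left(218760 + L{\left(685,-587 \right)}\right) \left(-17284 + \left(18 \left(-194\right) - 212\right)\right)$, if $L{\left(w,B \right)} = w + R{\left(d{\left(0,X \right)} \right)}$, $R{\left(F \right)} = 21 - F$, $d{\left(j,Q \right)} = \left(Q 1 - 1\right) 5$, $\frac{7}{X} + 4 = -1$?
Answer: $-4606404264$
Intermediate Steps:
$X = - \frac{7}{5}$ ($X = \frac{7}{-4 - 1} = \frac{7}{-5} = 7 \left(- \frac{1}{5}\right) = - \frac{7}{5} \approx -1.4$)
$d{\left(j,Q \right)} = -5 + 5 Q$ ($d{\left(j,Q \right)} = \left(Q - 1\right) 5 = \left(-1 + Q\right) 5 = -5 + 5 Q$)
$L{\left(w,B \right)} = 33 + w$ ($L{\left(w,B \right)} = w + \left(21 - \left(-5 + 5 \left(- \frac{7}{5}\right)\right)\right) = w + \left(21 - \left(-5 - 7\right)\right) = w + \left(21 - -12\right) = w + \left(21 + 12\right) = w + 33 = 33 + w$)
$\left(218760 + L{\left(685,-587 \right)}\right) \left(-17284 + \left(18 \left(-194\right) - 212\right)\right) = \left(218760 + \left(33 + 685\right)\right) \left(-17284 + \left(18 \left(-194\right) - 212\right)\right) = \left(218760 + 718\right) \left(-17284 - 3704\right) = 219478 \left(-17284 - 3704\right) = 219478 \left(-20988\right) = -4606404264$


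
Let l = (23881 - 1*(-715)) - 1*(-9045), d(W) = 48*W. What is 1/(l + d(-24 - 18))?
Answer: 1/31625 ≈ 3.1621e-5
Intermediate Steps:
l = 33641 (l = (23881 + 715) + 9045 = 24596 + 9045 = 33641)
1/(l + d(-24 - 18)) = 1/(33641 + 48*(-24 - 18)) = 1/(33641 + 48*(-42)) = 1/(33641 - 2016) = 1/31625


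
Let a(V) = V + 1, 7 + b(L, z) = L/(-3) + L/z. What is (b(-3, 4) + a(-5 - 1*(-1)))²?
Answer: 1521/16 ≈ 95.063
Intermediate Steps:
b(L, z) = -7 - L/3 + L/z (b(L, z) = -7 + (L/(-3) + L/z) = -7 + (L*(-⅓) + L/z) = -7 + (-L/3 + L/z) = -7 - L/3 + L/z)
a(V) = 1 + V
(b(-3, 4) + a(-5 - 1*(-1)))² = ((-7 - ⅓*(-3) - 3/4) + (1 + (-5 - 1*(-1))))² = ((-7 + 1 - 3*¼) + (1 + (-5 + 1)))² = ((-7 + 1 - ¾) + (1 - 4))² = (-27/4 - 3)² = (-39/4)² = 1521/16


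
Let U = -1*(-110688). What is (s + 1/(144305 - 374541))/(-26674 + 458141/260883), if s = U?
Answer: -6648436907390061/1602059217290236 ≈ -4.1499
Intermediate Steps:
U = 110688
s = 110688
(s + 1/(144305 - 374541))/(-26674 + 458141/260883) = (110688 + 1/(144305 - 374541))/(-26674 + 458141/260883) = (110688 + 1/(-230236))/(-26674 + 458141*(1/260883)) = (110688 - 1/230236)/(-26674 + 458141/260883) = 25484362367/(230236*(-6958335001/260883)) = (25484362367/230236)*(-260883/6958335001) = -6648436907390061/1602059217290236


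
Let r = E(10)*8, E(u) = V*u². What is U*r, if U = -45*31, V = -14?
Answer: 15624000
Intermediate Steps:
E(u) = -14*u²
r = -11200 (r = -14*10²*8 = -14*100*8 = -1400*8 = -11200)
U = -1395
U*r = -1395*(-11200) = 15624000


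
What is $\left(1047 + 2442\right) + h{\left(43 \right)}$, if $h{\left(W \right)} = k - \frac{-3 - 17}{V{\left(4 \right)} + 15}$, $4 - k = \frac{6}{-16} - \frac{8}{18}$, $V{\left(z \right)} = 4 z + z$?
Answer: $\frac{1761173}{504} \approx 3494.4$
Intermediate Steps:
$V{\left(z \right)} = 5 z$
$k = \frac{347}{72}$ ($k = 4 - \left(\frac{6}{-16} - \frac{8}{18}\right) = 4 - \left(6 \left(- \frac{1}{16}\right) - \frac{4}{9}\right) = 4 - \left(- \frac{3}{8} - \frac{4}{9}\right) = 4 - - \frac{59}{72} = 4 + \frac{59}{72} = \frac{347}{72} \approx 4.8194$)
$h{\left(W \right)} = \frac{2717}{504}$ ($h{\left(W \right)} = \frac{347}{72} - \frac{-3 - 17}{5 \cdot 4 + 15} = \frac{347}{72} - - \frac{20}{20 + 15} = \frac{347}{72} - - \frac{20}{35} = \frac{347}{72} - \left(-20\right) \frac{1}{35} = \frac{347}{72} - - \frac{4}{7} = \frac{347}{72} + \frac{4}{7} = \frac{2717}{504}$)
$\left(1047 + 2442\right) + h{\left(43 \right)} = \left(1047 + 2442\right) + \frac{2717}{504} = 3489 + \frac{2717}{504} = \frac{1761173}{504}$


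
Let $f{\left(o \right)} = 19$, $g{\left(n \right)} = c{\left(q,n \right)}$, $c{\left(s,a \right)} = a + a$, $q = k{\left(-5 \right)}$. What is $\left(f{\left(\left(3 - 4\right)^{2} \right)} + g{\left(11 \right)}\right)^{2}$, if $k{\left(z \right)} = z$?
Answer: $1681$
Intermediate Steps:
$q = -5$
$c{\left(s,a \right)} = 2 a$
$g{\left(n \right)} = 2 n$
$\left(f{\left(\left(3 - 4\right)^{2} \right)} + g{\left(11 \right)}\right)^{2} = \left(19 + 2 \cdot 11\right)^{2} = \left(19 + 22\right)^{2} = 41^{2} = 1681$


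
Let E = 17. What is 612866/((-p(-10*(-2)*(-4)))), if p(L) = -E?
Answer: 612866/17 ≈ 36051.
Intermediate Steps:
p(L) = -17 (p(L) = -1*17 = -17)
612866/((-p(-10*(-2)*(-4)))) = 612866/((-1*(-17))) = 612866/17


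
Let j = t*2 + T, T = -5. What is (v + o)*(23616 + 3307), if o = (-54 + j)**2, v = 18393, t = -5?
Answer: 623375142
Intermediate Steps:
j = -15 (j = -5*2 - 5 = -10 - 5 = -15)
o = 4761 (o = (-54 - 15)**2 = (-69)**2 = 4761)
(v + o)*(23616 + 3307) = (18393 + 4761)*(23616 + 3307) = 23154*26923 = 623375142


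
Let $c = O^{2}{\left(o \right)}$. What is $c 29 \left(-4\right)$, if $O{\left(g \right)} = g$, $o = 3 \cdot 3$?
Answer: $-9396$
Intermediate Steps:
$o = 9$
$c = 81$ ($c = 9^{2} = 81$)
$c 29 \left(-4\right) = 81 \cdot 29 \left(-4\right) = 2349 \left(-4\right) = -9396$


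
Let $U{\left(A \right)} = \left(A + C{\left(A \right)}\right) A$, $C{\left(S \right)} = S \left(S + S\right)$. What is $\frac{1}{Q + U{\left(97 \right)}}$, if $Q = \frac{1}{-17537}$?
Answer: $\frac{17537}{32176098434} \approx 5.4503 \cdot 10^{-7}$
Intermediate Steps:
$Q = - \frac{1}{17537} \approx -5.7022 \cdot 10^{-5}$
$C{\left(S \right)} = 2 S^{2}$ ($C{\left(S \right)} = S 2 S = 2 S^{2}$)
$U{\left(A \right)} = A \left(A + 2 A^{2}\right)$ ($U{\left(A \right)} = \left(A + 2 A^{2}\right) A = A \left(A + 2 A^{2}\right)$)
$\frac{1}{Q + U{\left(97 \right)}} = \frac{1}{- \frac{1}{17537} + 97^{2} \left(1 + 2 \cdot 97\right)} = \frac{1}{- \frac{1}{17537} + 9409 \left(1 + 194\right)} = \frac{1}{- \frac{1}{17537} + 9409 \cdot 195} = \frac{1}{- \frac{1}{17537} + 1834755} = \frac{1}{\frac{32176098434}{17537}} = \frac{17537}{32176098434}$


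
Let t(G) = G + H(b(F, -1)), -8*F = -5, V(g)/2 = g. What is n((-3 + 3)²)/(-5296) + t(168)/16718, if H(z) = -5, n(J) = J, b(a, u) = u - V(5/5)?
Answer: 163/16718 ≈ 0.0097500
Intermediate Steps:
V(g) = 2*g
F = 5/8 (F = -⅛*(-5) = 5/8 ≈ 0.62500)
b(a, u) = -2 + u (b(a, u) = u - 2*5/5 = u - 2*5*(⅕) = u - 2 = -2 + u)
t(G) = -5 + G (t(G) = G - 5 = -5 + G)
n((-3 + 3)²)/(-5296) + t(168)/16718 = (-3 + 3)²/(-5296) + (-5 + 168)/16718 = 0²*(-1/5296) + 163*(1/16718) = 0*(-1/5296) + 163/16718 = 0 + 163/16718 = 163/16718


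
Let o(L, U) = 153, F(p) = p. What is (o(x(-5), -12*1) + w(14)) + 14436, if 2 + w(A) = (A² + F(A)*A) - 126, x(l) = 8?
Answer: 14853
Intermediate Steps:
w(A) = -128 + 2*A² (w(A) = -2 + ((A² + A*A) - 126) = -2 + ((A² + A²) - 126) = -2 + (2*A² - 126) = -2 + (-126 + 2*A²) = -128 + 2*A²)
(o(x(-5), -12*1) + w(14)) + 14436 = (153 + (-128 + 2*14²)) + 14436 = (153 + (-128 + 2*196)) + 14436 = (153 + (-128 + 392)) + 14436 = (153 + 264) + 14436 = 417 + 14436 = 14853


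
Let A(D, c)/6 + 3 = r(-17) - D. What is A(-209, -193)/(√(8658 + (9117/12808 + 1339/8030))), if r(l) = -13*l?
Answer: 5124*√5724471466642696130/445275210671 ≈ 27.533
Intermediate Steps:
A(D, c) = 1308 - 6*D (A(D, c) = -18 + 6*(-13*(-17) - D) = -18 + 6*(221 - D) = -18 + (1326 - 6*D) = 1308 - 6*D)
A(-209, -193)/(√(8658 + (9117/12808 + 1339/8030))) = (1308 - 6*(-209))/(√(8658 + (9117/12808 + 1339/8030))) = (1308 + 1254)/(√(8658 + (9117*(1/12808) + 1339*(1/8030)))) = 2562/(√(8658 + (9117/12808 + 1339/8030))) = 2562/(√(8658 + 45179711/51424120)) = 2562/(√(445275210671/51424120)) = 2562/((√5724471466642696130/25712060)) = 2562*(2*√5724471466642696130/445275210671) = 5124*√5724471466642696130/445275210671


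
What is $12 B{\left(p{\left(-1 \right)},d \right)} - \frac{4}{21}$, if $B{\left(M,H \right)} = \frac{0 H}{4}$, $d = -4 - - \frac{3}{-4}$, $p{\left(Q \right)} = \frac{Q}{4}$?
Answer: $- \frac{4}{21} \approx -0.19048$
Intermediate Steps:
$p{\left(Q \right)} = \frac{Q}{4}$ ($p{\left(Q \right)} = Q \frac{1}{4} = \frac{Q}{4}$)
$d = - \frac{19}{4}$ ($d = -4 - \left(-3\right) \left(- \frac{1}{4}\right) = -4 - \frac{3}{4} = - \frac{19}{4} \approx -4.75$)
$B{\left(M,H \right)} = 0$ ($B{\left(M,H \right)} = 0 \cdot \frac{1}{4} = 0$)
$12 B{\left(p{\left(-1 \right)},d \right)} - \frac{4}{21} = 12 \cdot 0 - \frac{4}{21} = 0 - \frac{4}{21} = - \frac{4}{21}$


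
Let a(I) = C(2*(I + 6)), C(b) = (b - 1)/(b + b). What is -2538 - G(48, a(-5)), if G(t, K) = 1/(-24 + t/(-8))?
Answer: -76139/30 ≈ -2538.0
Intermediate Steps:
C(b) = (-1 + b)/(2*b) (C(b) = (-1 + b)/((2*b)) = (-1 + b)*(1/(2*b)) = (-1 + b)/(2*b))
a(I) = (11 + 2*I)/(2*(12 + 2*I)) (a(I) = (-1 + 2*(I + 6))/(2*((2*(I + 6)))) = (-1 + 2*(6 + I))/(2*((2*(6 + I)))) = (-1 + (12 + 2*I))/(2*(12 + 2*I)) = (11 + 2*I)/(2*(12 + 2*I)))
G(t, K) = 1/(-24 - t/8) (G(t, K) = 1/(-24 + t*(-1/8)) = 1/(-24 - t/8))
-2538 - G(48, a(-5)) = -2538 - (-8)/(192 + 48) = -2538 - (-8)/240 = -2538 - 1*(-1/30) = -2538 + 1/30 = -76139/30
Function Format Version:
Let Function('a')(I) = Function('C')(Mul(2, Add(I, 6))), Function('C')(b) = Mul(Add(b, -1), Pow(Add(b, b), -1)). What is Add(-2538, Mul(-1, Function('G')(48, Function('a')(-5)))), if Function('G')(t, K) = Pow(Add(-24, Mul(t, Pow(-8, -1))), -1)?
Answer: Rational(-76139, 30) ≈ -2538.0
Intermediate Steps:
Function('C')(b) = Mul(Rational(1, 2), Pow(b, -1), Add(-1, b)) (Function('C')(b) = Mul(Add(-1, b), Pow(Mul(2, b), -1)) = Mul(Add(-1, b), Mul(Rational(1, 2), Pow(b, -1))) = Mul(Rational(1, 2), Pow(b, -1), Add(-1, b)))
Function('a')(I) = Mul(Rational(1, 2), Pow(Add(12, Mul(2, I)), -1), Add(11, Mul(2, I))) (Function('a')(I) = Mul(Rational(1, 2), Pow(Mul(2, Add(I, 6)), -1), Add(-1, Mul(2, Add(I, 6)))) = Mul(Rational(1, 2), Pow(Mul(2, Add(6, I)), -1), Add(-1, Mul(2, Add(6, I)))) = Mul(Rational(1, 2), Pow(Add(12, Mul(2, I)), -1), Add(-1, Add(12, Mul(2, I)))) = Mul(Rational(1, 2), Pow(Add(12, Mul(2, I)), -1), Add(11, Mul(2, I))))
Function('G')(t, K) = Pow(Add(-24, Mul(Rational(-1, 8), t)), -1) (Function('G')(t, K) = Pow(Add(-24, Mul(t, Rational(-1, 8))), -1) = Pow(Add(-24, Mul(Rational(-1, 8), t)), -1))
Add(-2538, Mul(-1, Function('G')(48, Function('a')(-5)))) = Add(-2538, Mul(-1, Mul(-8, Pow(Add(192, 48), -1)))) = Add(-2538, Mul(-1, Mul(-8, Pow(240, -1)))) = Add(-2538, Mul(-1, Mul(-8, Rational(1, 240)))) = Add(-2538, Mul(-1, Rational(-1, 30))) = Add(-2538, Rational(1, 30)) = Rational(-76139, 30)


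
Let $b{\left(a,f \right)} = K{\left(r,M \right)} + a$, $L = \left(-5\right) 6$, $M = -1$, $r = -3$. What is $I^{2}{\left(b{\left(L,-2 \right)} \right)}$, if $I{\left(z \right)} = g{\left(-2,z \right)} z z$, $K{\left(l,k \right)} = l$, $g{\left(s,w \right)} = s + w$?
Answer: $1452753225$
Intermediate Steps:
$L = -30$
$b{\left(a,f \right)} = -3 + a$
$I{\left(z \right)} = z^{2} \left(-2 + z\right)$ ($I{\left(z \right)} = \left(-2 + z\right) z z = z \left(-2 + z\right) z = z^{2} \left(-2 + z\right)$)
$I^{2}{\left(b{\left(L,-2 \right)} \right)} = \left(\left(-3 - 30\right)^{2} \left(-2 - 33\right)\right)^{2} = \left(\left(-33\right)^{2} \left(-2 - 33\right)\right)^{2} = \left(1089 \left(-35\right)\right)^{2} = \left(-38115\right)^{2} = 1452753225$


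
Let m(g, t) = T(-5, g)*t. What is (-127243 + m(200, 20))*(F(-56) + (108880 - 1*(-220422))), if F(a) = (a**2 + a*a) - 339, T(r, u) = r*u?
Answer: -49361007105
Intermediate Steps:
F(a) = -339 + 2*a**2 (F(a) = (a**2 + a**2) - 339 = 2*a**2 - 339 = -339 + 2*a**2)
m(g, t) = -5*g*t (m(g, t) = (-5*g)*t = -5*g*t)
(-127243 + m(200, 20))*(F(-56) + (108880 - 1*(-220422))) = (-127243 - 5*200*20)*((-339 + 2*(-56)**2) + (108880 - 1*(-220422))) = (-127243 - 20000)*((-339 + 2*3136) + (108880 + 220422)) = -147243*((-339 + 6272) + 329302) = -147243*(5933 + 329302) = -147243*335235 = -49361007105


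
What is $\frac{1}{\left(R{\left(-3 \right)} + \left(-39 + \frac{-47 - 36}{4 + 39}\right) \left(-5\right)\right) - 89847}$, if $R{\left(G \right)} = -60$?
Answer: $- \frac{43}{3857201} \approx -1.1148 \cdot 10^{-5}$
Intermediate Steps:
$\frac{1}{\left(R{\left(-3 \right)} + \left(-39 + \frac{-47 - 36}{4 + 39}\right) \left(-5\right)\right) - 89847} = \frac{1}{\left(-60 + \left(-39 + \frac{-47 - 36}{4 + 39}\right) \left(-5\right)\right) - 89847} = \frac{1}{\left(-60 + \left(-39 - \frac{83}{43}\right) \left(-5\right)\right) - 89847} = \frac{1}{\left(-60 - - \frac{8800}{43}\right) - 89847} = \frac{1}{\left(-60 + \frac{8800}{43}\right) - 89847} = \frac{1}{\frac{6220}{43} - 89847} = \frac{1}{- \frac{3857201}{43}} = - \frac{43}{3857201}$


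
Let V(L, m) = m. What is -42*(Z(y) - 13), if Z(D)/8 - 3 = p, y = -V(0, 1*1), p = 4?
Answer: -1806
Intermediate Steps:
y = -1 ≈ -1.0000
Z(D) = 56 (Z(D) = 24 + 8*4 = 24 + 32 = 56)
-42*(Z(y) - 13) = -42*(56 - 13) = -42*43 = -1806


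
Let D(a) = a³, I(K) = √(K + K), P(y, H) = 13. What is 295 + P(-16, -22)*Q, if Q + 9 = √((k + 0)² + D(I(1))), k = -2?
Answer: 178 + 13*√(4 + 2*√2) ≈ 211.97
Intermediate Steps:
I(K) = √2*√K (I(K) = √(2*K) = √2*√K)
Q = -9 + √(4 + 2*√2) (Q = -9 + √((-2 + 0)² + (√2*√1)³) = -9 + √((-2)² + (√2*1)³) = -9 + √(4 + (√2)³) = -9 + √(4 + 2*√2) ≈ -6.3869)
295 + P(-16, -22)*Q = 295 + 13*(-9 + √(4 + 2*√2)) = 295 + (-117 + 13*√(4 + 2*√2)) = 178 + 13*√(4 + 2*√2)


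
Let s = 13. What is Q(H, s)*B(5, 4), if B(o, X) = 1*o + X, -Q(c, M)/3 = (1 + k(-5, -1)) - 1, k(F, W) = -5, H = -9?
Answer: 135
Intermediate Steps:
Q(c, M) = 15 (Q(c, M) = -3*((1 - 5) - 1) = -3*(-4 - 1) = -3*(-5) = 15)
B(o, X) = X + o (B(o, X) = o + X = X + o)
Q(H, s)*B(5, 4) = 15*(4 + 5) = 15*9 = 135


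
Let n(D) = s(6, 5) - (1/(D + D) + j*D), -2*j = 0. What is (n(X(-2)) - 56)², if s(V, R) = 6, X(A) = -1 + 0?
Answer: 9801/4 ≈ 2450.3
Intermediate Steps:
j = 0 (j = -½*0 = 0)
X(A) = -1
n(D) = 6 - 1/(2*D) (n(D) = 6 - (1/(D + D) + 0*D) = 6 - (1/(2*D) + 0) = 6 - 1/(2*D))
(n(X(-2)) - 56)² = ((6 - ½/(-1)) - 56)² = ((6 - ½*(-1)) - 56)² = ((6 + ½) - 56)² = (13/2 - 56)² = (-99/2)² = 9801/4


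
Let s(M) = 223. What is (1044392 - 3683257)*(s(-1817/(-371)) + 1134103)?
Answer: -2993333179990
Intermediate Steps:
(1044392 - 3683257)*(s(-1817/(-371)) + 1134103) = (1044392 - 3683257)*(223 + 1134103) = -2638865*1134326 = -2993333179990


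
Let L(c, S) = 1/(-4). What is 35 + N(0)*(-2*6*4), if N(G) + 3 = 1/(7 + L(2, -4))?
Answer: 1547/9 ≈ 171.89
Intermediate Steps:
L(c, S) = -¼ (L(c, S) = 1*(-¼) = -¼)
N(G) = -77/27 (N(G) = -3 + 1/(7 - ¼) = -3 + 1/(27/4) = -3 + 4/27 = -77/27)
35 + N(0)*(-2*6*4) = 35 - 77*(-2*6)*4/27 = 35 - (-308)*4/9 = 35 - 77/27*(-48) = 35 + 1232/9 = 1547/9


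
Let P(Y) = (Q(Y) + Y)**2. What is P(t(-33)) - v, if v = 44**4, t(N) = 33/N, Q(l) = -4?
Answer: -3748071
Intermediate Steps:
P(Y) = (-4 + Y)**2
v = 3748096
P(t(-33)) - v = (-4 + 33/(-33))**2 - 1*3748096 = (-4 + 33*(-1/33))**2 - 3748096 = (-4 - 1)**2 - 3748096 = (-5)**2 - 3748096 = 25 - 3748096 = -3748071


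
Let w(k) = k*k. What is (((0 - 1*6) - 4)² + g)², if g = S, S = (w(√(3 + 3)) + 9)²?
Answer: 105625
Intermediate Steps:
w(k) = k²
S = 225 (S = ((√(3 + 3))² + 9)² = ((√6)² + 9)² = (6 + 9)² = 15² = 225)
g = 225
(((0 - 1*6) - 4)² + g)² = (((0 - 1*6) - 4)² + 225)² = (((0 - 6) - 4)² + 225)² = ((-6 - 4)² + 225)² = ((-10)² + 225)² = (100 + 225)² = 325² = 105625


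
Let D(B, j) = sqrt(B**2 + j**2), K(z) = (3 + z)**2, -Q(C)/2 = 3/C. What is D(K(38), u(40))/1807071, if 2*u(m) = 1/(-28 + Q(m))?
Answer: sqrt(895678638509)/1017380973 ≈ 0.00093023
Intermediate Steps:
Q(C) = -6/C
u(m) = 1/(2*(-28 - 6/m))
D(K(38), u(40))/1807071 = sqrt(((3 + 38)**2)**2 + (-1*40/(12 + 56*40))**2)/1807071 = sqrt((41**2)**2 + (-1*40/(12 + 2240))**2)*(1/1807071) = sqrt(1681**2 + (-1*40/2252)**2)*(1/1807071) = sqrt(2825761 + (-1*40*1/2252)**2)*(1/1807071) = sqrt(2825761 + (-10/563)**2)*(1/1807071) = sqrt(2825761 + 100/316969)*(1/1807071) = sqrt(895678638509/316969)*(1/1807071) = (sqrt(895678638509)/563)*(1/1807071) = sqrt(895678638509)/1017380973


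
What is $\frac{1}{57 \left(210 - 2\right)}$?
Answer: $\frac{1}{11856} \approx 8.4345 \cdot 10^{-5}$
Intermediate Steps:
$\frac{1}{57 \left(210 - 2\right)} = \frac{1}{57 \cdot 208} = \frac{1}{11856}$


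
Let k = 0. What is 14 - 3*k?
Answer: 14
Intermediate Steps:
14 - 3*k = 14 - 3*0 = 14 + 0 = 14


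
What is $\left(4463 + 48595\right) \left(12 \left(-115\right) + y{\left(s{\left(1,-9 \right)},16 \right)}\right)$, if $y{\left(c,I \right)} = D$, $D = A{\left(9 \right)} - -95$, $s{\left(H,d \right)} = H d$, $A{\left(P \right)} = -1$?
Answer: $-68232588$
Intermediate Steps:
$D = 94$ ($D = -1 - -95 = -1 + 95 = 94$)
$y{\left(c,I \right)} = 94$
$\left(4463 + 48595\right) \left(12 \left(-115\right) + y{\left(s{\left(1,-9 \right)},16 \right)}\right) = \left(4463 + 48595\right) \left(12 \left(-115\right) + 94\right) = 53058 \left(-1380 + 94\right) = 53058 \left(-1286\right) = -68232588$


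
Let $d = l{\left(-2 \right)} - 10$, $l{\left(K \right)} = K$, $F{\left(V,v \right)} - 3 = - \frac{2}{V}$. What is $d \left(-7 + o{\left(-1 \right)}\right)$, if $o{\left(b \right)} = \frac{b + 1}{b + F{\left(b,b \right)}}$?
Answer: $84$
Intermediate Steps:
$F{\left(V,v \right)} = 3 - \frac{2}{V}$
$d = -12$ ($d = -2 - 10 = -12$)
$o{\left(b \right)} = \frac{1 + b}{3 + b - \frac{2}{b}}$ ($o{\left(b \right)} = \frac{b + 1}{b + \left(3 - \frac{2}{b}\right)} = \frac{1 + b}{3 + b - \frac{2}{b}}$)
$d \left(-7 + o{\left(-1 \right)}\right) = - 12 \left(-7 - \frac{1 - 1}{-2 + \left(-1\right)^{2} + 3 \left(-1\right)}\right) = - 12 \left(-7 - \frac{1}{-2 + 1 - 3} \cdot 0\right) = - 12 \left(-7 - \frac{1}{-4} \cdot 0\right) = - 12 \left(-7 - \left(- \frac{1}{4}\right) 0\right) = - 12 \left(-7 + 0\right) = \left(-12\right) \left(-7\right) = 84$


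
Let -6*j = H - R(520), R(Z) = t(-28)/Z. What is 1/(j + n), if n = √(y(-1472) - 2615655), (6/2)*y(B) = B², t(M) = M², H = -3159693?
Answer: 80098255770/42181291123877149 - 50700*I*√17040543/42181291123877149 ≈ 1.8989e-6 - 4.9617e-9*I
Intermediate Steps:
R(Z) = 784/Z (R(Z) = (-28)²/Z = 784/Z)
y(B) = B²/3
j = 205380143/390 (j = -(-3159693 - 784/520)/6 = -(-3159693 - 1*98/65)/6 = -(-3159693 - 98/65)/6 = -⅙*(-205380143/65) = 205380143/390 ≈ 5.2662e+5)
n = I*√17040543/3 (n = √((⅓)*(-1472)² - 2615655) = √((⅓)*2166784 - 2615655) = √(2166784/3 - 2615655) = √(-5680181/3) = I*√17040543/3 ≈ 1376.0*I)
1/(j + n) = 1/(205380143/390 + I*√17040543/3)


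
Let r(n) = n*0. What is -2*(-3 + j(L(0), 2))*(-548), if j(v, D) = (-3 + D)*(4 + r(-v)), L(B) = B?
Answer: -7672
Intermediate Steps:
r(n) = 0
j(v, D) = -12 + 4*D (j(v, D) = (-3 + D)*(4 + 0) = (-3 + D)*4 = -12 + 4*D)
-2*(-3 + j(L(0), 2))*(-548) = -2*(-3 + (-12 + 4*2))*(-548) = -2*(-3 + (-12 + 8))*(-548) = -2*(-3 - 4)*(-548) = -2*(-7)*(-548) = 14*(-548) = -7672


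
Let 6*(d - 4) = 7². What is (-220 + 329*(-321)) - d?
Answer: -635047/6 ≈ -1.0584e+5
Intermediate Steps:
d = 73/6 (d = 4 + (⅙)*7² = 4 + (⅙)*49 = 4 + 49/6 = 73/6 ≈ 12.167)
(-220 + 329*(-321)) - d = (-220 + 329*(-321)) - 1*73/6 = (-220 - 105609) - 73/6 = -105829 - 73/6 = -635047/6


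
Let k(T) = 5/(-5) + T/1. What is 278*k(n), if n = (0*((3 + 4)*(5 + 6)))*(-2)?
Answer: -278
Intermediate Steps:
n = 0 (n = (0*(7*11))*(-2) = (0*77)*(-2) = 0*(-2) = 0)
k(T) = -1 + T (k(T) = 5*(-⅕) + T*1 = -1 + T)
278*k(n) = 278*(-1 + 0) = 278*(-1) = -278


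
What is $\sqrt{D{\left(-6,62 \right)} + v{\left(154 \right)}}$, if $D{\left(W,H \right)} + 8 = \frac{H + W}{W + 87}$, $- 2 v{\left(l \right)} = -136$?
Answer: $\frac{2 \sqrt{1229}}{9} \approx 7.7905$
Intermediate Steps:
$v{\left(l \right)} = 68$ ($v{\left(l \right)} = \left(- \frac{1}{2}\right) \left(-136\right) = 68$)
$D{\left(W,H \right)} = -8 + \frac{H + W}{87 + W}$ ($D{\left(W,H \right)} = -8 + \frac{H + W}{W + 87} = -8 + \frac{H + W}{87 + W}$)
$\sqrt{D{\left(-6,62 \right)} + v{\left(154 \right)}} = \sqrt{\frac{-696 + 62 - -42}{87 - 6} + 68} = \sqrt{\frac{-696 + 62 + 42}{81} + 68} = \sqrt{\frac{1}{81} \left(-592\right) + 68} = \sqrt{- \frac{592}{81} + 68} = \sqrt{\frac{4916}{81}} = \frac{2 \sqrt{1229}}{9}$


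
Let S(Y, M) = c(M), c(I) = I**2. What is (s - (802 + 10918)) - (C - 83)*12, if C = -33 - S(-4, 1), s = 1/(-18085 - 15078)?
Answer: -342109509/33163 ≈ -10316.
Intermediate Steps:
s = -1/33163 (s = 1/(-33163) = -1/33163 ≈ -3.0154e-5)
S(Y, M) = M**2
C = -34 (C = -33 - 1*1**2 = -33 - 1*1 = -33 - 1 = -34)
(s - (802 + 10918)) - (C - 83)*12 = (-1/33163 - (802 + 10918)) - (-34 - 83)*12 = (-1/33163 - 1*11720) - (-117)*12 = (-1/33163 - 11720) - 1*(-1404) = -388670361/33163 + 1404 = -342109509/33163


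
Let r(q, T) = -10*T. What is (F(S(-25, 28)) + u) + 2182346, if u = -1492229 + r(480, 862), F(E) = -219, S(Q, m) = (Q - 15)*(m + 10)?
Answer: 681278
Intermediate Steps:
S(Q, m) = (-15 + Q)*(10 + m)
u = -1500849 (u = -1492229 - 10*862 = -1492229 - 8620 = -1500849)
(F(S(-25, 28)) + u) + 2182346 = (-219 - 1500849) + 2182346 = -1501068 + 2182346 = 681278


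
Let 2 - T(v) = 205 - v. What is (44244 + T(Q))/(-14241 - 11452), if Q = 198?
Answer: -44239/25693 ≈ -1.7218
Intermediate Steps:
T(v) = -203 + v (T(v) = 2 - (205 - v) = 2 + (-205 + v) = -203 + v)
(44244 + T(Q))/(-14241 - 11452) = (44244 + (-203 + 198))/(-14241 - 11452) = (44244 - 5)/(-25693) = 44239*(-1/25693) = -44239/25693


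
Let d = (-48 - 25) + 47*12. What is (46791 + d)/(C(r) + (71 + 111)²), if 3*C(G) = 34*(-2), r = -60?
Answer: 70923/49652 ≈ 1.4284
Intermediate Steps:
C(G) = -68/3 (C(G) = (34*(-2))/3 = (⅓)*(-68) = -68/3)
d = 491 (d = -73 + 564 = 491)
(46791 + d)/(C(r) + (71 + 111)²) = (46791 + 491)/(-68/3 + (71 + 111)²) = 47282/(-68/3 + 182²) = 47282/(-68/3 + 33124) = 47282/(99304/3) = 47282*(3/99304) = 70923/49652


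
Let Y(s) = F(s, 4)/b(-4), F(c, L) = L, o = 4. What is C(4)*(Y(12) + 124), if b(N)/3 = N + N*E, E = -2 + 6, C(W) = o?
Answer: 7436/15 ≈ 495.73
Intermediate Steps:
C(W) = 4
E = 4
b(N) = 15*N (b(N) = 3*(N + N*4) = 3*(N + 4*N) = 3*(5*N) = 15*N)
Y(s) = -1/15 (Y(s) = 4/((15*(-4))) = 4/(-60) = 4*(-1/60) = -1/15)
C(4)*(Y(12) + 124) = 4*(-1/15 + 124) = 4*(1859/15) = 7436/15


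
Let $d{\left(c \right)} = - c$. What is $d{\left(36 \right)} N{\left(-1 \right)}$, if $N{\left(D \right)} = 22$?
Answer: $-792$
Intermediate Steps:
$d{\left(36 \right)} N{\left(-1 \right)} = \left(-1\right) 36 \cdot 22 = \left(-36\right) 22 = -792$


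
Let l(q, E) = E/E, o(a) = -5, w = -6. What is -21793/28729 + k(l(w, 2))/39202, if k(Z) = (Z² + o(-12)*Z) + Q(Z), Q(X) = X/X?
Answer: -854415373/1126234258 ≈ -0.75865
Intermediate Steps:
Q(X) = 1
l(q, E) = 1
k(Z) = 1 + Z² - 5*Z (k(Z) = (Z² - 5*Z) + 1 = 1 + Z² - 5*Z)
-21793/28729 + k(l(w, 2))/39202 = -21793/28729 + (1 + 1² - 5*1)/39202 = -21793*1/28729 + (1 + 1 - 5)*(1/39202) = -21793/28729 - 3*1/39202 = -21793/28729 - 3/39202 = -854415373/1126234258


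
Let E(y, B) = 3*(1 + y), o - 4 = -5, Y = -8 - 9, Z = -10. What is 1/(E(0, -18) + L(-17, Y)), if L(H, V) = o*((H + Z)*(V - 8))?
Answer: -1/672 ≈ -0.0014881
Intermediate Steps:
Y = -17
o = -1 (o = 4 - 5 = -1)
E(y, B) = 3 + 3*y
L(H, V) = -(-10 + H)*(-8 + V) (L(H, V) = -(H - 10)*(V - 8) = -(-10 + H)*(-8 + V))
1/(E(0, -18) + L(-17, Y)) = 1/((3 + 3*0) + (-80 + 8*(-17) + 10*(-17) - 1*(-17)*(-17))) = 1/((3 + 0) + (-80 - 136 - 170 - 289)) = 1/(3 - 675) = 1/(-672) = -1/672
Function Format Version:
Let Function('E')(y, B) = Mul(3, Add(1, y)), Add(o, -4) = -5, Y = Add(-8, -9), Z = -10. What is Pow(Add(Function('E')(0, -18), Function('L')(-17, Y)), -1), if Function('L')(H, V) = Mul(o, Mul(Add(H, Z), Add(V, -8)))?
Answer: Rational(-1, 672) ≈ -0.0014881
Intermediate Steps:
Y = -17
o = -1 (o = Add(4, -5) = -1)
Function('E')(y, B) = Add(3, Mul(3, y))
Function('L')(H, V) = Mul(-1, Add(-10, H), Add(-8, V)) (Function('L')(H, V) = Mul(-1, Mul(Add(H, -10), Add(V, -8))) = Mul(-1, Mul(Add(-10, H), Add(-8, V))) = Mul(-1, Add(-10, H), Add(-8, V)))
Pow(Add(Function('E')(0, -18), Function('L')(-17, Y)), -1) = Pow(Add(Add(3, Mul(3, 0)), Add(-80, Mul(8, -17), Mul(10, -17), Mul(-1, -17, -17))), -1) = Pow(Add(Add(3, 0), Add(-80, -136, -170, -289)), -1) = Pow(Add(3, -675), -1) = Pow(-672, -1) = Rational(-1, 672)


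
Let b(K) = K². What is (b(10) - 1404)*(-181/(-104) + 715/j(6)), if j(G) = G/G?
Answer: -12150183/13 ≈ -9.3463e+5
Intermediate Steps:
j(G) = 1
(b(10) - 1404)*(-181/(-104) + 715/j(6)) = (10² - 1404)*(-181/(-104) + 715/1) = (100 - 1404)*(-181*(-1/104) + 715*1) = -1304*(181/104 + 715) = -1304*74541/104 = -12150183/13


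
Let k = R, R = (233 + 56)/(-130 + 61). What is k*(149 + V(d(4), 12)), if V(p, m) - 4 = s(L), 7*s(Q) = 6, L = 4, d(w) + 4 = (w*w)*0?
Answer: -103751/161 ≈ -644.42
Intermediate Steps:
d(w) = -4 (d(w) = -4 + (w*w)*0 = -4 + w²*0 = -4 + 0 = -4)
R = -289/69 (R = 289/(-69) = 289*(-1/69) = -289/69 ≈ -4.1884)
s(Q) = 6/7 (s(Q) = (⅐)*6 = 6/7)
V(p, m) = 34/7 (V(p, m) = 4 + 6/7 = 34/7)
k = -289/69 ≈ -4.1884
k*(149 + V(d(4), 12)) = -289*(149 + 34/7)/69 = -289/69*1077/7 = -103751/161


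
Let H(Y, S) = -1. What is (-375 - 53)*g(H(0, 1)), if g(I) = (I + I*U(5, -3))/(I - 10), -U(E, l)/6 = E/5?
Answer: 2140/11 ≈ 194.55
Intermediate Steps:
U(E, l) = -6*E/5
g(I) = -5*I/(-10 + I) (g(I) = (I + I*(-6/5*5))/(I - 10) = (I + I*(-6))/(-10 + I) = (I - 6*I)/(-10 + I) = (-5*I)/(-10 + I) = -5*I/(-10 + I))
(-375 - 53)*g(H(0, 1)) = (-375 - 53)*(-5*(-1)/(-10 - 1)) = -(-2140)*(-1)/(-11) = -(-2140)*(-1)*(-1)/11 = -428*(-5/11) = 2140/11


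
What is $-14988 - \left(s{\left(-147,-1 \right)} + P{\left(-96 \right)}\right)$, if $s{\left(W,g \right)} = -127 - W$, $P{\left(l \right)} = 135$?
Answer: $-15143$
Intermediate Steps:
$-14988 - \left(s{\left(-147,-1 \right)} + P{\left(-96 \right)}\right) = -14988 - \left(\left(-127 - -147\right) + 135\right) = -14988 - \left(\left(-127 + 147\right) + 135\right) = -14988 - \left(20 + 135\right) = -14988 - 155 = -15143$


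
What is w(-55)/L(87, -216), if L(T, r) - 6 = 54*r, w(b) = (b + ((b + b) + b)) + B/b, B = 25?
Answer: 2425/128238 ≈ 0.018910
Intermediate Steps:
w(b) = 4*b + 25/b (w(b) = (b + ((b + b) + b)) + 25/b = (b + (2*b + b)) + 25/b = (b + 3*b) + 25/b = 4*b + 25/b)
L(T, r) = 6 + 54*r
w(-55)/L(87, -216) = (4*(-55) + 25/(-55))/(6 + 54*(-216)) = (-220 + 25*(-1/55))/(6 - 11664) = (-220 - 5/11)/(-11658) = -2425/11*(-1/11658) = 2425/128238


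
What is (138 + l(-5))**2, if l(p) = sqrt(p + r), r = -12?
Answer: (138 + I*sqrt(17))**2 ≈ 19027.0 + 1138.0*I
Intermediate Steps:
l(p) = sqrt(-12 + p) (l(p) = sqrt(p - 12) = sqrt(-12 + p))
(138 + l(-5))**2 = (138 + sqrt(-12 - 5))**2 = (138 + sqrt(-17))**2 = (138 + I*sqrt(17))**2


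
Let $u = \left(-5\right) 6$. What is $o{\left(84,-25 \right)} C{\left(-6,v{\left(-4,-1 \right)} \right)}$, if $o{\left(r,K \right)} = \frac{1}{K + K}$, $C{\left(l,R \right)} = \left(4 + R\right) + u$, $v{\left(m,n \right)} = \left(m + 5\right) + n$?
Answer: $\frac{13}{25} \approx 0.52$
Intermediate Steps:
$u = -30$
$v{\left(m,n \right)} = 5 + m + n$ ($v{\left(m,n \right)} = \left(5 + m\right) + n = 5 + m + n$)
$C{\left(l,R \right)} = -26 + R$ ($C{\left(l,R \right)} = \left(4 + R\right) - 30 = -26 + R$)
$o{\left(r,K \right)} = \frac{1}{2 K}$
$o{\left(84,-25 \right)} C{\left(-6,v{\left(-4,-1 \right)} \right)} = \frac{1}{2 \left(-25\right)} \left(-26 - 0\right) = \frac{1}{2} \left(- \frac{1}{25}\right) \left(-26 + 0\right) = \left(- \frac{1}{50}\right) \left(-26\right) = \frac{13}{25}$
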